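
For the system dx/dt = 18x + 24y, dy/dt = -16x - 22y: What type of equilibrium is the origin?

saddle

A = [[18,24],[-16,-22]]; det(A-λI) = λ^2 + 4λ - 12.
λ = 2, -6: opposite signs.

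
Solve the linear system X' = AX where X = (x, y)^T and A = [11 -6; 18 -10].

Coefficient matrix A = [[11, -6], [18, -10]].
Characteristic polynomial det(A - λI) = λ^2 - λ - 2 = 0.
Eigenvalues λ = 2, -1.
For λ=2: (A-λI) row 1 is [9, -6], so an eigenvector is (-2, -3).
For λ=-1: (A-λI) row 1 is [12, -6], so an eigenvector is (1, 2).
General solution: C_1e^(2t)(-2,-3) + C_2e^(-t)(1,2).

x(t) = -2C_1e^(2t) + C_2e^(-t), y(t) = -3C_1e^(2t) + 2C_2e^(-t)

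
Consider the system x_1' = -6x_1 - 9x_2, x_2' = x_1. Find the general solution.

x_1(t) = -3K_1e^(-3t) - 3K_2te^(-3t) - 2K_2e^(-3t), x_2(t) = K_1e^(-3t) + K_2te^(-3t) + K_2e^(-3t)

Coefficient matrix A = [[-6, -9], [1, 0]].
Characteristic polynomial det(A - λI) = λ^2 + 6λ + 9 = 0.
Single eigenvalue λ = -3 with algebraic multiplicity 2.
Eigenvector v = (-3,1); generalized eigenvector w with (A-λI)w=v is (-2,1).
General solution: e^(-3t)[K_1·v + K_2·(t·v + w)].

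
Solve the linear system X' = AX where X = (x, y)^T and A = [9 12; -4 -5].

Coefficient matrix A = [[9, 12], [-4, -5]].
Characteristic polynomial det(A - λI) = λ^2 - 4λ + 3 = 0.
Eigenvalues λ = 1, 3.
For λ=1: (A-λI) row 1 is [8, 12], so an eigenvector is (3, -2).
For λ=3: (A-λI) row 1 is [6, 12], so an eigenvector is (-2, 1).
General solution: c_1e^(t)(3,-2) + c_2e^(3t)(-2,1).

x(t) = 3c_1e^(t) - 2c_2e^(3t), y(t) = -2c_1e^(t) + c_2e^(3t)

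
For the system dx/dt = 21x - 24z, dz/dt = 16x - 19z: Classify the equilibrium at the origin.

saddle

A = [[21,-24],[16,-19]]; det(A-λI) = λ^2 - 2λ - 15.
λ = -3, 5: opposite signs.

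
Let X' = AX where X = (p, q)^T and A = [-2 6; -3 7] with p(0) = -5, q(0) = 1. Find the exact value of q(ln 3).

A = [[-2,6],[-3,7]]; eigenvalues λ = 4, 1.
Eigenvectors: (-1,-1) for λ=4, (-2,-1) for λ=1.
From the initial condition, c_1 = -7, c_2 = 6.
q(ln 3) = (-7)(3^4)(-1) + (6)(3^1)(-1) = 549.

549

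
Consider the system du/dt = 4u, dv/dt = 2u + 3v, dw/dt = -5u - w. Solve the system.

Coefficient matrix A = [[4, 0, 0], [2, 3, 0], [-5, 0, -1]].
det(A - λI) = 0 gives eigenvalues λ = 4, 3, -1.
For λ=4: eigenvector (1,2,-1).
For λ=3: eigenvector (0,1,0).
For λ=-1: eigenvector (0,0,1).
General solution: K_1e^(4t)(1,2,-1) + K_2e^(3t)(0,1,0) + K_3e^(-t)(0,0,1).

u(t) = K_1e^(4t), v(t) = 2K_1e^(4t) + K_2e^(3t), w(t) = -K_1e^(4t) + K_3e^(-t)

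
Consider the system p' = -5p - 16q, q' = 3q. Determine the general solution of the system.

Coefficient matrix A = [[-5, -16], [0, 3]].
Characteristic polynomial det(A - λI) = λ^2 + 2λ - 15 = 0.
Eigenvalues λ = -5, 3.
For λ=-5: (A-λI) row 1 is [0, -16], so an eigenvector is (-1, 0).
For λ=3: (A-λI) row 1 is [-8, -16], so an eigenvector is (-2, 1).
General solution: C_1e^(-5t)(-1,0) + C_2e^(3t)(-2,1).

p(t) = -C_1e^(-5t) - 2C_2e^(3t), q(t) = C_2e^(3t)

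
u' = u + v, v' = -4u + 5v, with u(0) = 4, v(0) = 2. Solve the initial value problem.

Coefficient matrix A = [[1, 1], [-4, 5]].
Characteristic polynomial det(A - λI) = λ^2 - 6λ + 9 = 0.
Single eigenvalue λ = 3 with algebraic multiplicity 2.
Eigenvector v = (1,2); generalized eigenvector w with (A-λI)w=v is (0,1).
General solution: e^(3t)[c_1·v + c_2·(t·v + w)].
Applying u(0)=4, v(0)=2 gives c_1=4, c_2=-6.

u(t) = -6te^(3t) + 4e^(3t), v(t) = -12te^(3t) + 2e^(3t)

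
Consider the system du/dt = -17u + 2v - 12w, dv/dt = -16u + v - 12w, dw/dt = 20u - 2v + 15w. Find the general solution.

Coefficient matrix A = [[-17, 2, -12], [-16, 1, -12], [20, -2, 15]].
det(A - λI) = 0 gives eigenvalues λ = -1, -3, 3.
For λ=-1: eigenvector (1,2,-1).
For λ=-3: eigenvector (1,1,-1).
For λ=3: eigenvector (-2,-2,3).
General solution: c_1e^(-t)(1,2,-1) + c_2e^(-3t)(1,1,-1) + c_3e^(3t)(-2,-2,3).

u(t) = c_1e^(-t) + c_2e^(-3t) - 2c_3e^(3t), v(t) = 2c_1e^(-t) + c_2e^(-3t) - 2c_3e^(3t), w(t) = -c_1e^(-t) - c_2e^(-3t) + 3c_3e^(3t)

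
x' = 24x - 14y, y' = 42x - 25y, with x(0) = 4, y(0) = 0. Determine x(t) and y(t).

Coefficient matrix A = [[24, -14], [42, -25]].
Characteristic polynomial det(A - λI) = λ^2 + λ - 12 = 0.
Eigenvalues λ = 3, -4.
For λ=3: (A-λI) row 1 is [21, -14], so an eigenvector is (-2, -3).
For λ=-4: (A-λI) row 1 is [28, -14], so an eigenvector is (-1, -2).
General solution: c_1e^(3t)(-2,-3) + c_2e^(-4t)(-1,-2).
Applying x(0)=4, y(0)=0 gives c_1=-8, c_2=12.

x(t) = 16e^(3t) - 12e^(-4t), y(t) = 24e^(3t) - 24e^(-4t)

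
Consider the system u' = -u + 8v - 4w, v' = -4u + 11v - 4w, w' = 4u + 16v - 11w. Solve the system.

u(t) = C_1e^(-t) + 2C_2e^(3t) + 2C_3e^(-3t), v(t) = C_1e^(-t) + 3C_2e^(3t) + 2C_3e^(-3t), w(t) = 2C_1e^(-t) + 4C_2e^(3t) + 5C_3e^(-3t)

Coefficient matrix A = [[-1, 8, -4], [-4, 11, -4], [4, 16, -11]].
det(A - λI) = 0 gives eigenvalues λ = -1, 3, -3.
For λ=-1: eigenvector (1,1,2).
For λ=3: eigenvector (2,3,4).
For λ=-3: eigenvector (2,2,5).
General solution: C_1e^(-t)(1,1,2) + C_2e^(3t)(2,3,4) + C_3e^(-3t)(2,2,5).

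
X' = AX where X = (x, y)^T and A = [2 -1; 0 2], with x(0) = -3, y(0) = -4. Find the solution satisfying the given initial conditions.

x(t) = 4te^(2t) - 3e^(2t), y(t) = -4e^(2t)

Coefficient matrix A = [[2, -1], [0, 2]].
Characteristic polynomial det(A - λI) = λ^2 - 4λ + 4 = 0.
Single eigenvalue λ = 2 with algebraic multiplicity 2.
Eigenvector v = (-1,0); generalized eigenvector w with (A-λI)w=v is (1,1).
General solution: e^(2t)[c_1·v + c_2·(t·v + w)].
Applying x(0)=-3, y(0)=-4 gives c_1=-1, c_2=-4.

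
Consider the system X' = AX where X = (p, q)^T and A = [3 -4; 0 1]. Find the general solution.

Coefficient matrix A = [[3, -4], [0, 1]].
Characteristic polynomial det(A - λI) = λ^2 - 4λ + 3 = 0.
Eigenvalues λ = 3, 1.
For λ=3: (A-λI) row 1 is [0, -4], so an eigenvector is (1, 0).
For λ=1: (A-λI) row 1 is [2, -4], so an eigenvector is (-2, -1).
General solution: C_1e^(3t)(1,0) + C_2e^(t)(-2,-1).

p(t) = C_1e^(3t) - 2C_2e^(t), q(t) = -C_2e^(t)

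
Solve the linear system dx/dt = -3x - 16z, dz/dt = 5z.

Coefficient matrix A = [[-3, -16], [0, 5]].
Characteristic polynomial det(A - λI) = λ^2 - 2λ - 15 = 0.
Eigenvalues λ = -3, 5.
For λ=-3: (A-λI) row 1 is [0, -16], so an eigenvector is (-1, 0).
For λ=5: (A-λI) row 1 is [-8, -16], so an eigenvector is (-2, 1).
General solution: K_1e^(-3t)(-1,0) + K_2e^(5t)(-2,1).

x(t) = -K_1e^(-3t) - 2K_2e^(5t), z(t) = K_2e^(5t)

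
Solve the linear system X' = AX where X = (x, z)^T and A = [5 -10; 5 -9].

Coefficient matrix A = [[5, -10], [5, -9]].
Characteristic polynomial det(A - λI) = λ^2 + 4λ + 5 = 0.
Eigenvalues λ = -2 ± i (complex conjugate pair).
For λ=-2+i: an eigenvector is (-1,-1) - i(3,2) = (-1 - 3i, -1 - 2i).
A real fundamental pair from Re and Im of e^((-2+i)t)v: X_1 = e^(-2t)(cos(t)·(-1,-1) + sin(t)·(3,2)), X_2 = e^(-2t)(sin(t)·(-1,-1) - cos(t)·(3,2)).
General solution: c_1X_1 + c_2X_2.

x(t) = 3c_1e^(-2t)sin(t) - c_1e^(-2t)cos(t) - c_2e^(-2t)sin(t) - 3c_2e^(-2t)cos(t), z(t) = 2c_1e^(-2t)sin(t) - c_1e^(-2t)cos(t) - c_2e^(-2t)sin(t) - 2c_2e^(-2t)cos(t)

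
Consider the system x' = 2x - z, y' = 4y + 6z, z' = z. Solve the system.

Coefficient matrix A = [[2, 0, -1], [0, 4, 6], [0, 0, 1]].
det(A - λI) = 0 gives eigenvalues λ = 1, 4, 2.
For λ=1: eigenvector (1,-2,1).
For λ=4: eigenvector (0,1,0).
For λ=2: eigenvector (-1,0,0).
General solution: K_1e^(t)(1,-2,1) + K_2e^(4t)(0,1,0) + K_3e^(2t)(-1,0,0).

x(t) = K_1e^(t) - K_3e^(2t), y(t) = -2K_1e^(t) + K_2e^(4t), z(t) = K_1e^(t)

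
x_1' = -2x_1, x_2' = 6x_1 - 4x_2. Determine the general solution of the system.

x_1(t) = c_1e^(-2t), x_2(t) = 3c_1e^(-2t) - c_2e^(-4t)

Coefficient matrix A = [[-2, 0], [6, -4]].
Characteristic polynomial det(A - λI) = λ^2 + 6λ + 8 = 0.
Eigenvalues λ = -2, -4.
For λ=-2: (A-λI) row 2 is [6, -2], so an eigenvector is (1, 3).
For λ=-4: (A-λI) row 1 is [2, 0], so an eigenvector is (0, -1).
General solution: c_1e^(-2t)(1,3) + c_2e^(-4t)(0,-1).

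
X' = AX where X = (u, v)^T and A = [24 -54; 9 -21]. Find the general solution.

Coefficient matrix A = [[24, -54], [9, -21]].
Characteristic polynomial det(A - λI) = λ^2 - 3λ - 18 = 0.
Eigenvalues λ = -3, 6.
For λ=-3: (A-λI) row 1 is [27, -54], so an eigenvector is (2, 1).
For λ=6: (A-λI) row 1 is [18, -54], so an eigenvector is (3, 1).
General solution: C_1e^(-3t)(2,1) + C_2e^(6t)(3,1).

u(t) = 2C_1e^(-3t) + 3C_2e^(6t), v(t) = C_1e^(-3t) + C_2e^(6t)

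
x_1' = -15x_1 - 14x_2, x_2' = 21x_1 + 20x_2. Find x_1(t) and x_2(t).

Coefficient matrix A = [[-15, -14], [21, 20]].
Characteristic polynomial det(A - λI) = λ^2 - 5λ - 6 = 0.
Eigenvalues λ = 6, -1.
For λ=6: (A-λI) row 1 is [-21, -14], so an eigenvector is (2, -3).
For λ=-1: (A-λI) row 1 is [-14, -14], so an eigenvector is (-1, 1).
General solution: K_1e^(6t)(2,-3) + K_2e^(-t)(-1,1).

x_1(t) = 2K_1e^(6t) - K_2e^(-t), x_2(t) = -3K_1e^(6t) + K_2e^(-t)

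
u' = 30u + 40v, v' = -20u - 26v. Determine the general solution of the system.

u(t) = 3K_1e^(2t)sin(4t) - K_1e^(2t)cos(4t) - K_2e^(2t)sin(4t) - 3K_2e^(2t)cos(4t), v(t) = -2K_1e^(2t)sin(4t) + K_1e^(2t)cos(4t) + K_2e^(2t)sin(4t) + 2K_2e^(2t)cos(4t)

Coefficient matrix A = [[30, 40], [-20, -26]].
Characteristic polynomial det(A - λI) = λ^2 - 4λ + 20 = 0.
Eigenvalues λ = 2 ± 4i (complex conjugate pair).
For λ=2+4i: an eigenvector is (-1,1) - i(3,-2) = (-1 - 3i, 1 + 2i).
A real fundamental pair from Re and Im of e^((2+4i)t)v: X_1 = e^(2t)(cos(4t)·(-1,1) + sin(4t)·(3,-2)), X_2 = e^(2t)(sin(4t)·(-1,1) - cos(4t)·(3,-2)).
General solution: K_1X_1 + K_2X_2.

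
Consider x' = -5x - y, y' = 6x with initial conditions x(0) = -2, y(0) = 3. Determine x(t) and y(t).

x(t) = e^(-2t) - 3e^(-3t), y(t) = -3e^(-2t) + 6e^(-3t)

Coefficient matrix A = [[-5, -1], [6, 0]].
Characteristic polynomial det(A - λI) = λ^2 + 5λ + 6 = 0.
Eigenvalues λ = -2, -3.
For λ=-2: (A-λI) row 1 is [-3, -1], so an eigenvector is (-1, 3).
For λ=-3: (A-λI) row 1 is [-2, -1], so an eigenvector is (-1, 2).
General solution: K_1e^(-2t)(-1,3) + K_2e^(-3t)(-1,2).
Applying x(0)=-2, y(0)=3 gives K_1=-1, K_2=3.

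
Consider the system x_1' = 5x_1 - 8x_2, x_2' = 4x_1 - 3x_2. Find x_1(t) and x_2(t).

Coefficient matrix A = [[5, -8], [4, -3]].
Characteristic polynomial det(A - λI) = λ^2 - 2λ + 17 = 0.
Eigenvalues λ = 1 ± 4i (complex conjugate pair).
For λ=1+4i: an eigenvector is (1,1) - i(-1,0) = (1 + i, 1).
A real fundamental pair from Re and Im of e^((1+4i)t)v: X_1 = e^(t)(cos(4t)·(1,1) + sin(4t)·(-1,0)), X_2 = e^(t)(sin(4t)·(1,1) - cos(4t)·(-1,0)).
General solution: c_1X_1 + c_2X_2.

x_1(t) = -c_1e^(t)sin(4t) + c_1e^(t)cos(4t) + c_2e^(t)sin(4t) + c_2e^(t)cos(4t), x_2(t) = c_1e^(t)cos(4t) + c_2e^(t)sin(4t)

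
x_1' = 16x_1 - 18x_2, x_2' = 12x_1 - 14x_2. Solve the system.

x_1(t) = -c_1e^(-2t) + 3c_2e^(4t), x_2(t) = -c_1e^(-2t) + 2c_2e^(4t)

Coefficient matrix A = [[16, -18], [12, -14]].
Characteristic polynomial det(A - λI) = λ^2 - 2λ - 8 = 0.
Eigenvalues λ = -2, 4.
For λ=-2: (A-λI) row 1 is [18, -18], so an eigenvector is (-1, -1).
For λ=4: (A-λI) row 1 is [12, -18], so an eigenvector is (3, 2).
General solution: c_1e^(-2t)(-1,-1) + c_2e^(4t)(3,2).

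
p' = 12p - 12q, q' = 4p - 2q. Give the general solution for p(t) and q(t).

p(t) = -2K_1e^(6t) + 3K_2e^(4t), q(t) = -K_1e^(6t) + 2K_2e^(4t)

Coefficient matrix A = [[12, -12], [4, -2]].
Characteristic polynomial det(A - λI) = λ^2 - 10λ + 24 = 0.
Eigenvalues λ = 6, 4.
For λ=6: (A-λI) row 1 is [6, -12], so an eigenvector is (-2, -1).
For λ=4: (A-λI) row 1 is [8, -12], so an eigenvector is (3, 2).
General solution: K_1e^(6t)(-2,-1) + K_2e^(4t)(3,2).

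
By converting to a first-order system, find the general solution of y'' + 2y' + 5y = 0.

Let x_1 = y, x_2 = y'. Then x_1' = x_2 and x_2' = -5x_1 - 2x_2.
A = [[0,1],[-5,-2]]; det(A-λI) = λ^2 + 2λ + 5.
Eigenvalues λ = -1 ± 2i.

y(t) = C_1e^(-t)cos(2t) + C_2e^(-t)sin(2t)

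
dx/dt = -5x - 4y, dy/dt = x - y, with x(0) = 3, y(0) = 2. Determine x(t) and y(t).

x(t) = -14te^(-3t) + 3e^(-3t), y(t) = 7te^(-3t) + 2e^(-3t)

Coefficient matrix A = [[-5, -4], [1, -1]].
Characteristic polynomial det(A - λI) = λ^2 + 6λ + 9 = 0.
Single eigenvalue λ = -3 with algebraic multiplicity 2.
Eigenvector v = (2,-1); generalized eigenvector w with (A-λI)w=v is (-3,1).
General solution: e^(-3t)[K_1·v + K_2·(t·v + w)].
Applying x(0)=3, y(0)=2 gives K_1=-9, K_2=-7.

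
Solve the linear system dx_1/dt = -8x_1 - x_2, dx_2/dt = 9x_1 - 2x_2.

x_1(t) = -C_1e^(-5t) - C_2te^(-5t) + C_2e^(-5t), x_2(t) = 3C_1e^(-5t) + 3C_2te^(-5t) - 2C_2e^(-5t)

Coefficient matrix A = [[-8, -1], [9, -2]].
Characteristic polynomial det(A - λI) = λ^2 + 10λ + 25 = 0.
Single eigenvalue λ = -5 with algebraic multiplicity 2.
Eigenvector v = (-1,3); generalized eigenvector w with (A-λI)w=v is (1,-2).
General solution: e^(-5t)[C_1·v + C_2·(t·v + w)].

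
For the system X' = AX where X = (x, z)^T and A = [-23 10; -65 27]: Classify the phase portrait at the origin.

A = [[-23,10],[-65,27]]; det(A-λI) = λ^2 - 4λ + 29.
λ = 2 ± 5i: positive real part.

unstable spiral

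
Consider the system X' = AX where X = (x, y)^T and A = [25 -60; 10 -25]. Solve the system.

x(t) = 3c_1e^(5t) - 2c_2e^(-5t), y(t) = c_1e^(5t) - c_2e^(-5t)

Coefficient matrix A = [[25, -60], [10, -25]].
Characteristic polynomial det(A - λI) = λ^2 - 25 = 0.
Eigenvalues λ = 5, -5.
For λ=5: (A-λI) row 1 is [20, -60], so an eigenvector is (3, 1).
For λ=-5: (A-λI) row 1 is [30, -60], so an eigenvector is (-2, -1).
General solution: c_1e^(5t)(3,1) + c_2e^(-5t)(-2,-1).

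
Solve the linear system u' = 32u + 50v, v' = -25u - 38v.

u(t) = c_1e^(-3t)sin(5t) + 3c_1e^(-3t)cos(5t) + 3c_2e^(-3t)sin(5t) - c_2e^(-3t)cos(5t), v(t) = -c_1e^(-3t)sin(5t) - 2c_1e^(-3t)cos(5t) - 2c_2e^(-3t)sin(5t) + c_2e^(-3t)cos(5t)

Coefficient matrix A = [[32, 50], [-25, -38]].
Characteristic polynomial det(A - λI) = λ^2 + 6λ + 34 = 0.
Eigenvalues λ = -3 ± 5i (complex conjugate pair).
For λ=-3+5i: an eigenvector is (3,-2) - i(1,-1) = (3 - i, -2 + i).
A real fundamental pair from Re and Im of e^((-3+5i)t)v: X_1 = e^(-3t)(cos(5t)·(3,-2) + sin(5t)·(1,-1)), X_2 = e^(-3t)(sin(5t)·(3,-2) - cos(5t)·(1,-1)).
General solution: c_1X_1 + c_2X_2.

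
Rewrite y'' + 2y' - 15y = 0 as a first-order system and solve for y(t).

Let x_1 = y, x_2 = y'. Then x_1' = x_2 and x_2' = 15x_1 - 2x_2.
A = [[0,1],[15,-2]]; det(A-λI) = λ^2 + 2λ - 15.
Eigenvalues λ = -5, 3 with eigenvectors (1,-5), (1,3).

y(t) = c_1e^(-5t) + c_2e^(3t)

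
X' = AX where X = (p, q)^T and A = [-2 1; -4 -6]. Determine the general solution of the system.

Coefficient matrix A = [[-2, 1], [-4, -6]].
Characteristic polynomial det(A - λI) = λ^2 + 8λ + 16 = 0.
Single eigenvalue λ = -4 with algebraic multiplicity 2.
Eigenvector v = (-1,2); generalized eigenvector w with (A-λI)w=v is (0,-1).
General solution: e^(-4t)[K_1·v + K_2·(t·v + w)].

p(t) = -K_1e^(-4t) - K_2te^(-4t), q(t) = 2K_1e^(-4t) + 2K_2te^(-4t) - K_2e^(-4t)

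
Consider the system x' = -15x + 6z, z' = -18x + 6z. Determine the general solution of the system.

Coefficient matrix A = [[-15, 6], [-18, 6]].
Characteristic polynomial det(A - λI) = λ^2 + 9λ + 18 = 0.
Eigenvalues λ = -3, -6.
For λ=-3: (A-λI) row 1 is [-12, 6], so an eigenvector is (-1, -2).
For λ=-6: (A-λI) row 1 is [-9, 6], so an eigenvector is (-2, -3).
General solution: K_1e^(-3t)(-1,-2) + K_2e^(-6t)(-2,-3).

x(t) = -K_1e^(-3t) - 2K_2e^(-6t), z(t) = -2K_1e^(-3t) - 3K_2e^(-6t)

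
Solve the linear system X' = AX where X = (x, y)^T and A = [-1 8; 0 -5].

x(t) = -2C_1e^(-5t) + C_2e^(-t), y(t) = C_1e^(-5t)

Coefficient matrix A = [[-1, 8], [0, -5]].
Characteristic polynomial det(A - λI) = λ^2 + 6λ + 5 = 0.
Eigenvalues λ = -5, -1.
For λ=-5: (A-λI) row 1 is [4, 8], so an eigenvector is (-2, 1).
For λ=-1: (A-λI) row 1 is [0, 8], so an eigenvector is (1, 0).
General solution: C_1e^(-5t)(-2,1) + C_2e^(-t)(1,0).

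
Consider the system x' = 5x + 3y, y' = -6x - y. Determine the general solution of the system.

x(t) = -C_1e^(2t)sin(3t) + C_2e^(2t)cos(3t), y(t) = C_1e^(2t)sin(3t) - C_1e^(2t)cos(3t) - C_2e^(2t)sin(3t) - C_2e^(2t)cos(3t)

Coefficient matrix A = [[5, 3], [-6, -1]].
Characteristic polynomial det(A - λI) = λ^2 - 4λ + 13 = 0.
Eigenvalues λ = 2 ± 3i (complex conjugate pair).
For λ=2+3i: an eigenvector is (0,-1) - i(-1,1) = (0 + i, -1 - i).
A real fundamental pair from Re and Im of e^((2+3i)t)v: X_1 = e^(2t)(cos(3t)·(0,-1) + sin(3t)·(-1,1)), X_2 = e^(2t)(sin(3t)·(0,-1) - cos(3t)·(-1,1)).
General solution: C_1X_1 + C_2X_2.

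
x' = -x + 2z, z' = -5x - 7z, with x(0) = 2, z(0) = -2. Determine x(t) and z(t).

x(t) = 2e^(-4t)sin(t) + 2e^(-4t)cos(t), z(t) = -4e^(-4t)sin(t) - 2e^(-4t)cos(t)

Coefficient matrix A = [[-1, 2], [-5, -7]].
Characteristic polynomial det(A - λI) = λ^2 + 8λ + 17 = 0.
Eigenvalues λ = -4 ± i (complex conjugate pair).
For λ=-4+i: an eigenvector is (1,-1) - i(1,-2) = (1 - i, -1 + 2i).
A real fundamental pair from Re and Im of e^((-4+i)t)v: X_1 = e^(-4t)(cos(t)·(1,-1) + sin(t)·(1,-2)), X_2 = e^(-4t)(sin(t)·(1,-1) - cos(t)·(1,-2)).
General solution: C_1X_1 + C_2X_2.
Applying x(0)=2, z(0)=-2 gives C_1=2, C_2=0.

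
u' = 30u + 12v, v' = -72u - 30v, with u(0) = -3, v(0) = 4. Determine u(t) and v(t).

Coefficient matrix A = [[30, 12], [-72, -30]].
Characteristic polynomial det(A - λI) = λ^2 - 36 = 0.
Eigenvalues λ = 6, -6.
For λ=6: (A-λI) row 1 is [24, 12], so an eigenvector is (1, -2).
For λ=-6: (A-λI) row 1 is [36, 12], so an eigenvector is (1, -3).
General solution: C_1e^(6t)(1,-2) + C_2e^(-6t)(1,-3).
Applying u(0)=-3, v(0)=4 gives C_1=-5, C_2=2.

u(t) = -5e^(6t) + 2e^(-6t), v(t) = 10e^(6t) - 6e^(-6t)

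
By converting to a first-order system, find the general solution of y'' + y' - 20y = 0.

Let x_1 = y, x_2 = y'. Then x_1' = x_2 and x_2' = 20x_1 - x_2.
A = [[0,1],[20,-1]]; det(A-λI) = λ^2 + λ - 20.
Eigenvalues λ = 4, -5 with eigenvectors (1,4), (1,-5).

y(t) = C_1e^(4t) + C_2e^(-5t)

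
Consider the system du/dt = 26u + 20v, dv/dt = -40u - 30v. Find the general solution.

Coefficient matrix A = [[26, 20], [-40, -30]].
Characteristic polynomial det(A - λI) = λ^2 + 4λ + 20 = 0.
Eigenvalues λ = -2 ± 4i (complex conjugate pair).
For λ=-2+4i: an eigenvector is (-1,1) - i(-2,3) = (-1 + 2i, 1 - 3i).
A real fundamental pair from Re and Im of e^((-2+4i)t)v: X_1 = e^(-2t)(cos(4t)·(-1,1) + sin(4t)·(-2,3)), X_2 = e^(-2t)(sin(4t)·(-1,1) - cos(4t)·(-2,3)).
General solution: K_1X_1 + K_2X_2.

u(t) = -2K_1e^(-2t)sin(4t) - K_1e^(-2t)cos(4t) - K_2e^(-2t)sin(4t) + 2K_2e^(-2t)cos(4t), v(t) = 3K_1e^(-2t)sin(4t) + K_1e^(-2t)cos(4t) + K_2e^(-2t)sin(4t) - 3K_2e^(-2t)cos(4t)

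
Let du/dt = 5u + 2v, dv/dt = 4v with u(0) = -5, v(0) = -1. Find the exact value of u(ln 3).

-1539

A = [[5,2],[0,4]]; eigenvalues λ = 5, 4.
Eigenvectors: (-1,0) for λ=5, (-2,1) for λ=4.
From the initial condition, c_1 = 7, c_2 = -1.
u(ln 3) = (7)(3^5)(-1) + (-1)(3^4)(-2) = -1539.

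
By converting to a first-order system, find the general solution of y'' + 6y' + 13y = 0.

Let x_1 = y, x_2 = y'. Then x_1' = x_2 and x_2' = -13x_1 - 6x_2.
A = [[0,1],[-13,-6]]; det(A-λI) = λ^2 + 6λ + 13.
Eigenvalues λ = -3 ± 2i.

y(t) = c_1e^(-3t)cos(2t) + c_2e^(-3t)sin(2t)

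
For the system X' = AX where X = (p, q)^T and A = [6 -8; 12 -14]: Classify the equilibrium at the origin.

A = [[6,-8],[12,-14]]; det(A-λI) = λ^2 + 8λ + 12.
λ = -6, -2: both negative.

stable node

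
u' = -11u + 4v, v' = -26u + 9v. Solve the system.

Coefficient matrix A = [[-11, 4], [-26, 9]].
Characteristic polynomial det(A - λI) = λ^2 + 2λ + 5 = 0.
Eigenvalues λ = -1 ± 2i (complex conjugate pair).
For λ=-1+2i: an eigenvector is (-1,-2) - i(1,3) = (-1 - i, -2 - 3i).
A real fundamental pair from Re and Im of e^((-1+2i)t)v: X_1 = e^(-t)(cos(2t)·(-1,-2) + sin(2t)·(1,3)), X_2 = e^(-t)(sin(2t)·(-1,-2) - cos(2t)·(1,3)).
General solution: K_1X_1 + K_2X_2.

u(t) = K_1e^(-t)sin(2t) - K_1e^(-t)cos(2t) - K_2e^(-t)sin(2t) - K_2e^(-t)cos(2t), v(t) = 3K_1e^(-t)sin(2t) - 2K_1e^(-t)cos(2t) - 2K_2e^(-t)sin(2t) - 3K_2e^(-t)cos(2t)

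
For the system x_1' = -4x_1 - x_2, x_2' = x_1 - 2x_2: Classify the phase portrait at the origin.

A = [[-4,-1],[1,-2]]; det(A-λI) = λ^2 + 6λ + 9.
repeated λ = -3 with a single eigenvector.

stable improper node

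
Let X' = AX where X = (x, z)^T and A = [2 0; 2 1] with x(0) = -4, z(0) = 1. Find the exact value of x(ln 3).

-36

A = [[2,0],[2,1]]; eigenvalues λ = 1, 2.
Eigenvectors: (0,-1) for λ=1, (-1,-2) for λ=2.
From the initial condition, c_1 = -9, c_2 = 4.
x(ln 3) = (-9)(3^1)(0) + (4)(3^2)(-1) = -36.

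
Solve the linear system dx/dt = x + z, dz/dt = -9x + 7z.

x(t) = c_1e^(4t) + c_2te^(4t) - c_2e^(4t), z(t) = 3c_1e^(4t) + 3c_2te^(4t) - 2c_2e^(4t)

Coefficient matrix A = [[1, 1], [-9, 7]].
Characteristic polynomial det(A - λI) = λ^2 - 8λ + 16 = 0.
Single eigenvalue λ = 4 with algebraic multiplicity 2.
Eigenvector v = (1,3); generalized eigenvector w with (A-λI)w=v is (-1,-2).
General solution: e^(4t)[c_1·v + c_2·(t·v + w)].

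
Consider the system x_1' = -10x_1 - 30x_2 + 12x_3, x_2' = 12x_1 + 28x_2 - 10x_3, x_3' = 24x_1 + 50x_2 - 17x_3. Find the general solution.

Coefficient matrix A = [[-10, -30, 12], [12, 28, -10], [24, 50, -17]].
det(A - λI) = 0 gives eigenvalues λ = -4, 3, 2.
For λ=-4: eigenvector (1,-1,-2).
For λ=3: eigenvector (0,2,5).
For λ=2: eigenvector (-1,2,4).
General solution: C_1e^(-4t)(1,-1,-2) + C_2e^(3t)(0,2,5) + C_3e^(2t)(-1,2,4).

x_1(t) = C_1e^(-4t) - C_3e^(2t), x_2(t) = -C_1e^(-4t) + 2C_2e^(3t) + 2C_3e^(2t), x_3(t) = -2C_1e^(-4t) + 5C_2e^(3t) + 4C_3e^(2t)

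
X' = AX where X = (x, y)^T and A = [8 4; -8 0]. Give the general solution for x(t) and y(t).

Coefficient matrix A = [[8, 4], [-8, 0]].
Characteristic polynomial det(A - λI) = λ^2 - 8λ + 32 = 0.
Eigenvalues λ = 4 ± 4i (complex conjugate pair).
For λ=4+4i: an eigenvector is (-1,1) - i(0,1) = (-1, 1 - i).
A real fundamental pair from Re and Im of e^((4+4i)t)v: X_1 = e^(4t)(cos(4t)·(-1,1) + sin(4t)·(0,1)), X_2 = e^(4t)(sin(4t)·(-1,1) - cos(4t)·(0,1)).
General solution: C_1X_1 + C_2X_2.

x(t) = -C_1e^(4t)cos(4t) - C_2e^(4t)sin(4t), y(t) = C_1e^(4t)sin(4t) + C_1e^(4t)cos(4t) + C_2e^(4t)sin(4t) - C_2e^(4t)cos(4t)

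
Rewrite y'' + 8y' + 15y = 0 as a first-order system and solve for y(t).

y(t) = c_1e^(-5t) + c_2e^(-3t)

Let x_1 = y, x_2 = y'. Then x_1' = x_2 and x_2' = -15x_1 - 8x_2.
A = [[0,1],[-15,-8]]; det(A-λI) = λ^2 + 8λ + 15.
Eigenvalues λ = -5, -3 with eigenvectors (1,-5), (1,-3).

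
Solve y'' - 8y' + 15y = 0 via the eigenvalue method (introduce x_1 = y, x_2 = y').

Let x_1 = y, x_2 = y'. Then x_1' = x_2 and x_2' = -15x_1 + 8x_2.
A = [[0,1],[-15,8]]; det(A-λI) = λ^2 - 8λ + 15.
Eigenvalues λ = 3, 5 with eigenvectors (1,3), (1,5).

y(t) = C_1e^(3t) + C_2e^(5t)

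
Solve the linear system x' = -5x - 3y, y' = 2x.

x(t) = -K_1e^(-2t) + 3K_2e^(-3t), y(t) = K_1e^(-2t) - 2K_2e^(-3t)

Coefficient matrix A = [[-5, -3], [2, 0]].
Characteristic polynomial det(A - λI) = λ^2 + 5λ + 6 = 0.
Eigenvalues λ = -2, -3.
For λ=-2: (A-λI) row 1 is [-3, -3], so an eigenvector is (-1, 1).
For λ=-3: (A-λI) row 1 is [-2, -3], so an eigenvector is (3, -2).
General solution: K_1e^(-2t)(-1,1) + K_2e^(-3t)(3,-2).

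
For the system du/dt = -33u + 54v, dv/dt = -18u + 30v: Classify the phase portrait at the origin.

saddle

A = [[-33,54],[-18,30]]; det(A-λI) = λ^2 + 3λ - 18.
λ = 3, -6: opposite signs.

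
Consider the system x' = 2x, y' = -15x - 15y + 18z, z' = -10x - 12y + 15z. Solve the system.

x(t) = c_1e^(2t), y(t) = -3c_1e^(2t) + c_2e^(3t) + 3c_3e^(-3t), z(t) = -2c_1e^(2t) + c_2e^(3t) + 2c_3e^(-3t)

Coefficient matrix A = [[2, 0, 0], [-15, -15, 18], [-10, -12, 15]].
det(A - λI) = 0 gives eigenvalues λ = 2, 3, -3.
For λ=2: eigenvector (1,-3,-2).
For λ=3: eigenvector (0,1,1).
For λ=-3: eigenvector (0,3,2).
General solution: c_1e^(2t)(1,-3,-2) + c_2e^(3t)(0,1,1) + c_3e^(-3t)(0,3,2).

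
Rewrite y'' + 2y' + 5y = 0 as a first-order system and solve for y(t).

Let x_1 = y, x_2 = y'. Then x_1' = x_2 and x_2' = -5x_1 - 2x_2.
A = [[0,1],[-5,-2]]; det(A-λI) = λ^2 + 2λ + 5.
Eigenvalues λ = -1 ± 2i.

y(t) = K_1e^(-t)cos(2t) + K_2e^(-t)sin(2t)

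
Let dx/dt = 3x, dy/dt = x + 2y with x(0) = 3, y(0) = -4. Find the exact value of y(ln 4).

80

A = [[3,0],[1,2]]; eigenvalues λ = 2, 3.
Eigenvectors: (0,-1) for λ=2, (1,1) for λ=3.
From the initial condition, c_1 = 7, c_2 = 3.
y(ln 4) = (7)(4^2)(-1) + (3)(4^3)(1) = 80.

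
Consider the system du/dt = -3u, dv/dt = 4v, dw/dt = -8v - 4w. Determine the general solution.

Coefficient matrix A = [[-3, 0, 0], [0, 4, 0], [0, -8, -4]].
det(A - λI) = 0 gives eigenvalues λ = -4, 4, -3.
For λ=-4: eigenvector (0,0,1).
For λ=4: eigenvector (0,1,-1).
For λ=-3: eigenvector (1,0,0).
General solution: C_1e^(-4t)(0,0,1) + C_2e^(4t)(0,1,-1) + C_3e^(-3t)(1,0,0).

u(t) = C_3e^(-3t), v(t) = C_2e^(4t), w(t) = C_1e^(-4t) - C_2e^(4t)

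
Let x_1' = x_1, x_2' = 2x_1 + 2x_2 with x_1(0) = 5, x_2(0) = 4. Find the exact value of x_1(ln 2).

A = [[1,0],[2,2]]; eigenvalues λ = 1, 2.
Eigenvectors: (1,-2) for λ=1, (0,1) for λ=2.
From the initial condition, c_1 = 5, c_2 = 14.
x_1(ln 2) = (5)(2^1)(1) + (14)(2^2)(0) = 10.

10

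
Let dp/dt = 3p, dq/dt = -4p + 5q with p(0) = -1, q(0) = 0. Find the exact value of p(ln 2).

A = [[3,0],[-4,5]]; eigenvalues λ = 5, 3.
Eigenvectors: (0,1) for λ=5, (1,2) for λ=3.
From the initial condition, c_1 = 2, c_2 = -1.
p(ln 2) = (2)(2^5)(0) + (-1)(2^3)(1) = -8.

-8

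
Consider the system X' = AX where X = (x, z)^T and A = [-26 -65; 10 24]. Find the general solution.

Coefficient matrix A = [[-26, -65], [10, 24]].
Characteristic polynomial det(A - λI) = λ^2 + 2λ + 26 = 0.
Eigenvalues λ = -1 ± 5i (complex conjugate pair).
For λ=-1+5i: an eigenvector is (2,-1) - i(3,-1) = (2 - 3i, -1 + i).
A real fundamental pair from Re and Im of e^((-1+5i)t)v: X_1 = e^(-t)(cos(5t)·(2,-1) + sin(5t)·(3,-1)), X_2 = e^(-t)(sin(5t)·(2,-1) - cos(5t)·(3,-1)).
General solution: K_1X_1 + K_2X_2.

x(t) = 3K_1e^(-t)sin(5t) + 2K_1e^(-t)cos(5t) + 2K_2e^(-t)sin(5t) - 3K_2e^(-t)cos(5t), z(t) = -K_1e^(-t)sin(5t) - K_1e^(-t)cos(5t) - K_2e^(-t)sin(5t) + K_2e^(-t)cos(5t)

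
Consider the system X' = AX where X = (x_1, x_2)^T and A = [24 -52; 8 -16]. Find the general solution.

x_1(t) = -3K_1e^(4t)sin(4t) + 2K_1e^(4t)cos(4t) + 2K_2e^(4t)sin(4t) + 3K_2e^(4t)cos(4t), x_2(t) = -K_1e^(4t)sin(4t) + K_1e^(4t)cos(4t) + K_2e^(4t)sin(4t) + K_2e^(4t)cos(4t)

Coefficient matrix A = [[24, -52], [8, -16]].
Characteristic polynomial det(A - λI) = λ^2 - 8λ + 32 = 0.
Eigenvalues λ = 4 ± 4i (complex conjugate pair).
For λ=4+4i: an eigenvector is (2,1) - i(-3,-1) = (2 + 3i, 1 + i).
A real fundamental pair from Re and Im of e^((4+4i)t)v: X_1 = e^(4t)(cos(4t)·(2,1) + sin(4t)·(-3,-1)), X_2 = e^(4t)(sin(4t)·(2,1) - cos(4t)·(-3,-1)).
General solution: K_1X_1 + K_2X_2.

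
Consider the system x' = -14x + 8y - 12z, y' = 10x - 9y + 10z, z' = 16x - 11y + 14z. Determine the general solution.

Coefficient matrix A = [[-14, 8, -12], [10, -9, 10], [16, -11, 14]].
det(A - λI) = 0 gives eigenvalues λ = -2, -4, -3.
For λ=-2: eigenvector (-1,0,1).
For λ=-4: eigenvector (-2,2,3).
For λ=-3: eigenvector (-4,5,7).
General solution: c_1e^(-2t)(-1,0,1) + c_2e^(-4t)(-2,2,3) + c_3e^(-3t)(-4,5,7).

x(t) = -c_1e^(-2t) - 2c_2e^(-4t) - 4c_3e^(-3t), y(t) = 2c_2e^(-4t) + 5c_3e^(-3t), z(t) = c_1e^(-2t) + 3c_2e^(-4t) + 7c_3e^(-3t)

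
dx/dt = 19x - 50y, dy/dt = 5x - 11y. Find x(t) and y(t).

Coefficient matrix A = [[19, -50], [5, -11]].
Characteristic polynomial det(A - λI) = λ^2 - 8λ + 41 = 0.
Eigenvalues λ = 4 ± 5i (complex conjugate pair).
For λ=4+5i: an eigenvector is (1,0) - i(3,1) = (1 - 3i, 0 - i).
A real fundamental pair from Re and Im of e^((4+5i)t)v: X_1 = e^(4t)(cos(5t)·(1,0) + sin(5t)·(3,1)), X_2 = e^(4t)(sin(5t)·(1,0) - cos(5t)·(3,1)).
General solution: K_1X_1 + K_2X_2.

x(t) = 3K_1e^(4t)sin(5t) + K_1e^(4t)cos(5t) + K_2e^(4t)sin(5t) - 3K_2e^(4t)cos(5t), y(t) = K_1e^(4t)sin(5t) - K_2e^(4t)cos(5t)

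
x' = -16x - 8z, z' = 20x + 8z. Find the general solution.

x(t) = -C_1e^(-4t)sin(4t) - C_1e^(-4t)cos(4t) - C_2e^(-4t)sin(4t) + C_2e^(-4t)cos(4t), z(t) = C_1e^(-4t)sin(4t) + 2C_1e^(-4t)cos(4t) + 2C_2e^(-4t)sin(4t) - C_2e^(-4t)cos(4t)

Coefficient matrix A = [[-16, -8], [20, 8]].
Characteristic polynomial det(A - λI) = λ^2 + 8λ + 32 = 0.
Eigenvalues λ = -4 ± 4i (complex conjugate pair).
For λ=-4+4i: an eigenvector is (-1,2) - i(-1,1) = (-1 + i, 2 - i).
A real fundamental pair from Re and Im of e^((-4+4i)t)v: X_1 = e^(-4t)(cos(4t)·(-1,2) + sin(4t)·(-1,1)), X_2 = e^(-4t)(sin(4t)·(-1,2) - cos(4t)·(-1,1)).
General solution: C_1X_1 + C_2X_2.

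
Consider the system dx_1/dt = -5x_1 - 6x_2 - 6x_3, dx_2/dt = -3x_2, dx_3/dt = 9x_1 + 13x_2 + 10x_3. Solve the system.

x_1(t) = C_1e^(t) - 2C_3e^(4t), x_2(t) = C_2e^(-3t), x_3(t) = -C_1e^(t) - C_2e^(-3t) + 3C_3e^(4t)

Coefficient matrix A = [[-5, -6, -6], [0, -3, 0], [9, 13, 10]].
det(A - λI) = 0 gives eigenvalues λ = 1, -3, 4.
For λ=1: eigenvector (1,0,-1).
For λ=-3: eigenvector (0,1,-1).
For λ=4: eigenvector (-2,0,3).
General solution: C_1e^(t)(1,0,-1) + C_2e^(-3t)(0,1,-1) + C_3e^(4t)(-2,0,3).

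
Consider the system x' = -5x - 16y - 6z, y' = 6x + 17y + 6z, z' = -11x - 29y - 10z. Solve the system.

x(t) = -2K_1e^(2t) - K_2e^(-t) + K_3e^(t), y(t) = 2K_1e^(2t) + K_2e^(-t), z(t) = -3K_1e^(2t) - 2K_2e^(-t) - K_3e^(t)

Coefficient matrix A = [[-5, -16, -6], [6, 17, 6], [-11, -29, -10]].
det(A - λI) = 0 gives eigenvalues λ = 2, -1, 1.
For λ=2: eigenvector (-2,2,-3).
For λ=-1: eigenvector (-1,1,-2).
For λ=1: eigenvector (1,0,-1).
General solution: K_1e^(2t)(-2,2,-3) + K_2e^(-t)(-1,1,-2) + K_3e^(t)(1,0,-1).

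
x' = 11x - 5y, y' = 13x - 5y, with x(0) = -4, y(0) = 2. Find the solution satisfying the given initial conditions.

x(t) = -42e^(3t)sin(t) - 4e^(3t)cos(t), y(t) = -68e^(3t)sin(t) + 2e^(3t)cos(t)

Coefficient matrix A = [[11, -5], [13, -5]].
Characteristic polynomial det(A - λI) = λ^2 - 6λ + 10 = 0.
Eigenvalues λ = 3 ± i (complex conjugate pair).
For λ=3+i: an eigenvector is (1,2) - i(-2,-3) = (1 + 2i, 2 + 3i).
A real fundamental pair from Re and Im of e^((3+i)t)v: X_1 = e^(3t)(cos(t)·(1,2) + sin(t)·(-2,-3)), X_2 = e^(3t)(sin(t)·(1,2) - cos(t)·(-2,-3)).
General solution: K_1X_1 + K_2X_2.
Applying x(0)=-4, y(0)=2 gives K_1=16, K_2=-10.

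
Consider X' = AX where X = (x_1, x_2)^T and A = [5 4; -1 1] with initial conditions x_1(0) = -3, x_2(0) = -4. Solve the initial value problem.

Coefficient matrix A = [[5, 4], [-1, 1]].
Characteristic polynomial det(A - λI) = λ^2 - 6λ + 9 = 0.
Single eigenvalue λ = 3 with algebraic multiplicity 2.
Eigenvector v = (2,-1); generalized eigenvector w with (A-λI)w=v is (1,0).
General solution: e^(3t)[K_1·v + K_2·(t·v + w)].
Applying x_1(0)=-3, x_2(0)=-4 gives K_1=4, K_2=-11.

x_1(t) = -22te^(3t) - 3e^(3t), x_2(t) = 11te^(3t) - 4e^(3t)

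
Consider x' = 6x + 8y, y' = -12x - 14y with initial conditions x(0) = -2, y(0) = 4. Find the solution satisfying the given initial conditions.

x(t) = 2e^(-2t) - 4e^(-6t), y(t) = -2e^(-2t) + 6e^(-6t)

Coefficient matrix A = [[6, 8], [-12, -14]].
Characteristic polynomial det(A - λI) = λ^2 + 8λ + 12 = 0.
Eigenvalues λ = -6, -2.
For λ=-6: (A-λI) row 1 is [12, 8], so an eigenvector is (2, -3).
For λ=-2: (A-λI) row 1 is [8, 8], so an eigenvector is (1, -1).
General solution: K_1e^(-6t)(2,-3) + K_2e^(-2t)(1,-1).
Applying x(0)=-2, y(0)=4 gives K_1=-2, K_2=2.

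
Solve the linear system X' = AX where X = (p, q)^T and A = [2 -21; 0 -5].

Coefficient matrix A = [[2, -21], [0, -5]].
Characteristic polynomial det(A - λI) = λ^2 + 3λ - 10 = 0.
Eigenvalues λ = -5, 2.
For λ=-5: (A-λI) row 1 is [7, -21], so an eigenvector is (3, 1).
For λ=2: (A-λI) row 1 is [0, -21], so an eigenvector is (1, 0).
General solution: C_1e^(-5t)(3,1) + C_2e^(2t)(1,0).

p(t) = 3C_1e^(-5t) + C_2e^(2t), q(t) = C_1e^(-5t)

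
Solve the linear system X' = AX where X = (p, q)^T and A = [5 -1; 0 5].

p(t) = C_1e^(5t) + C_2te^(5t) - C_2e^(5t), q(t) = -C_2e^(5t)

Coefficient matrix A = [[5, -1], [0, 5]].
Characteristic polynomial det(A - λI) = λ^2 - 10λ + 25 = 0.
Single eigenvalue λ = 5 with algebraic multiplicity 2.
Eigenvector v = (1,0); generalized eigenvector w with (A-λI)w=v is (-1,-1).
General solution: e^(5t)[C_1·v + C_2·(t·v + w)].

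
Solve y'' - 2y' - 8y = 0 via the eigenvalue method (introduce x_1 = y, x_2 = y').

y(t) = c_1e^(-2t) + c_2e^(4t)

Let x_1 = y, x_2 = y'. Then x_1' = x_2 and x_2' = 8x_1 + 2x_2.
A = [[0,1],[8,2]]; det(A-λI) = λ^2 - 2λ - 8.
Eigenvalues λ = -2, 4 with eigenvectors (1,-2), (1,4).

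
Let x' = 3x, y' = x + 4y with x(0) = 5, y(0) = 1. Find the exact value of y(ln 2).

A = [[3,0],[1,4]]; eigenvalues λ = 4, 3.
Eigenvectors: (0,-1) for λ=4, (1,-1) for λ=3.
From the initial condition, c_1 = -6, c_2 = 5.
y(ln 2) = (-6)(2^4)(-1) + (5)(2^3)(-1) = 56.

56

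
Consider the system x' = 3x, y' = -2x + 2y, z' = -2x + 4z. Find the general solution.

Coefficient matrix A = [[3, 0, 0], [-2, 2, 0], [-2, 0, 4]].
det(A - λI) = 0 gives eigenvalues λ = 3, 2, 4.
For λ=3: eigenvector (1,-2,2).
For λ=2: eigenvector (0,1,0).
For λ=4: eigenvector (0,0,1).
General solution: c_1e^(3t)(1,-2,2) + c_2e^(2t)(0,1,0) + c_3e^(4t)(0,0,1).

x(t) = c_1e^(3t), y(t) = -2c_1e^(3t) + c_2e^(2t), z(t) = 2c_1e^(3t) + c_3e^(4t)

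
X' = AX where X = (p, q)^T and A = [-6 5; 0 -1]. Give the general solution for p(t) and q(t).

p(t) = c_1e^(-6t) - c_2e^(-t), q(t) = -c_2e^(-t)

Coefficient matrix A = [[-6, 5], [0, -1]].
Characteristic polynomial det(A - λI) = λ^2 + 7λ + 6 = 0.
Eigenvalues λ = -6, -1.
For λ=-6: (A-λI) row 1 is [0, 5], so an eigenvector is (1, 0).
For λ=-1: (A-λI) row 1 is [-5, 5], so an eigenvector is (-1, -1).
General solution: c_1e^(-6t)(1,0) + c_2e^(-t)(-1,-1).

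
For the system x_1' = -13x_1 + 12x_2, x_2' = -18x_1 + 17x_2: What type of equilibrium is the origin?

saddle

A = [[-13,12],[-18,17]]; det(A-λI) = λ^2 - 4λ - 5.
λ = 5, -1: opposite signs.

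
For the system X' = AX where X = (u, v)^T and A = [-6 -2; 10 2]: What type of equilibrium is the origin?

stable spiral

A = [[-6,-2],[10,2]]; det(A-λI) = λ^2 + 4λ + 8.
λ = -2 ± 2i: negative real part.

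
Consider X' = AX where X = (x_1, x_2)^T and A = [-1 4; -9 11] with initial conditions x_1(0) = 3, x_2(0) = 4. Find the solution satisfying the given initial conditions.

x_1(t) = -2te^(5t) + 3e^(5t), x_2(t) = -3te^(5t) + 4e^(5t)

Coefficient matrix A = [[-1, 4], [-9, 11]].
Characteristic polynomial det(A - λI) = λ^2 - 10λ + 25 = 0.
Single eigenvalue λ = 5 with algebraic multiplicity 2.
Eigenvector v = (-2,-3); generalized eigenvector w with (A-λI)w=v is (-1,-2).
General solution: e^(5t)[c_1·v + c_2·(t·v + w)].
Applying x_1(0)=3, x_2(0)=4 gives c_1=-2, c_2=1.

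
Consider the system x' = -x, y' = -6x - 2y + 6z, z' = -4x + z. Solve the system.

Coefficient matrix A = [[-1, 0, 0], [-6, -2, 6], [-4, 0, 1]].
det(A - λI) = 0 gives eigenvalues λ = -1, -2, 1.
For λ=-1: eigenvector (1,6,2).
For λ=-2: eigenvector (0,1,0).
For λ=1: eigenvector (0,2,1).
General solution: c_1e^(-t)(1,6,2) + c_2e^(-2t)(0,1,0) + c_3e^(t)(0,2,1).

x(t) = c_1e^(-t), y(t) = 6c_1e^(-t) + c_2e^(-2t) + 2c_3e^(t), z(t) = 2c_1e^(-t) + c_3e^(t)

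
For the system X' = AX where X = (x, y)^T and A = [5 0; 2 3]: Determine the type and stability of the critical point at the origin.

unstable node

A = [[5,0],[2,3]]; det(A-λI) = λ^2 - 8λ + 15.
λ = 3, 5: both positive.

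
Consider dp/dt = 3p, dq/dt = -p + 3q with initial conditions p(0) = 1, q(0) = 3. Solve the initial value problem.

Coefficient matrix A = [[3, 0], [-1, 3]].
Characteristic polynomial det(A - λI) = λ^2 - 6λ + 9 = 0.
Single eigenvalue λ = 3 with algebraic multiplicity 2.
Eigenvector v = (0,1); generalized eigenvector w with (A-λI)w=v is (-1,1).
General solution: e^(3t)[C_1·v + C_2·(t·v + w)].
Applying p(0)=1, q(0)=3 gives C_1=4, C_2=-1.

p(t) = e^(3t), q(t) = -te^(3t) + 3e^(3t)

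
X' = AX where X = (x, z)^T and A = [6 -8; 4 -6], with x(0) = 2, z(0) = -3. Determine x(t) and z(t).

Coefficient matrix A = [[6, -8], [4, -6]].
Characteristic polynomial det(A - λI) = λ^2 - 4 = 0.
Eigenvalues λ = -2, 2.
For λ=-2: (A-λI) row 1 is [8, -8], so an eigenvector is (1, 1).
For λ=2: (A-λI) row 1 is [4, -8], so an eigenvector is (-2, -1).
General solution: c_1e^(-2t)(1,1) + c_2e^(2t)(-2,-1).
Applying x(0)=2, z(0)=-3 gives c_1=-8, c_2=-5.

x(t) = 10e^(2t) - 8e^(-2t), z(t) = 5e^(2t) - 8e^(-2t)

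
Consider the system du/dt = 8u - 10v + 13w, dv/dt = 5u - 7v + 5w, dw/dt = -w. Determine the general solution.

u(t) = -2C_1e^(3t) + C_2e^(-2t) - 7C_3e^(-t), v(t) = -C_1e^(3t) + C_2e^(-2t) - 5C_3e^(-t), w(t) = C_3e^(-t)

Coefficient matrix A = [[8, -10, 13], [5, -7, 5], [0, 0, -1]].
det(A - λI) = 0 gives eigenvalues λ = 3, -2, -1.
For λ=3: eigenvector (-2,-1,0).
For λ=-2: eigenvector (1,1,0).
For λ=-1: eigenvector (-7,-5,1).
General solution: C_1e^(3t)(-2,-1,0) + C_2e^(-2t)(1,1,0) + C_3e^(-t)(-7,-5,1).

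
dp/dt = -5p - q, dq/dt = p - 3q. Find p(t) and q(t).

Coefficient matrix A = [[-5, -1], [1, -3]].
Characteristic polynomial det(A - λI) = λ^2 + 8λ + 16 = 0.
Single eigenvalue λ = -4 with algebraic multiplicity 2.
Eigenvector v = (-1,1); generalized eigenvector w with (A-λI)w=v is (-2,3).
General solution: e^(-4t)[K_1·v + K_2·(t·v + w)].

p(t) = -K_1e^(-4t) - K_2te^(-4t) - 2K_2e^(-4t), q(t) = K_1e^(-4t) + K_2te^(-4t) + 3K_2e^(-4t)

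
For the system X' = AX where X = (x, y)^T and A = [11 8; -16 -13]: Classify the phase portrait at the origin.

saddle

A = [[11,8],[-16,-13]]; det(A-λI) = λ^2 + 2λ - 15.
λ = -5, 3: opposite signs.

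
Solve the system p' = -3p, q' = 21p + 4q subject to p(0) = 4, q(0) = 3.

Coefficient matrix A = [[-3, 0], [21, 4]].
Characteristic polynomial det(A - λI) = λ^2 - λ - 12 = 0.
Eigenvalues λ = 4, -3.
For λ=4: (A-λI) row 1 is [-7, 0], so an eigenvector is (0, -1).
For λ=-3: (A-λI) row 2 is [21, 7], so an eigenvector is (-1, 3).
General solution: C_1e^(4t)(0,-1) + C_2e^(-3t)(-1,3).
Applying p(0)=4, q(0)=3 gives C_1=-15, C_2=-4.

p(t) = 4e^(-3t), q(t) = 15e^(4t) - 12e^(-3t)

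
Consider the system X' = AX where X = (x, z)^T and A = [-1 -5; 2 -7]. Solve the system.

x(t) = c_1e^(-4t)sin(t) + 2c_1e^(-4t)cos(t) + 2c_2e^(-4t)sin(t) - c_2e^(-4t)cos(t), z(t) = c_1e^(-4t)sin(t) + c_1e^(-4t)cos(t) + c_2e^(-4t)sin(t) - c_2e^(-4t)cos(t)

Coefficient matrix A = [[-1, -5], [2, -7]].
Characteristic polynomial det(A - λI) = λ^2 + 8λ + 17 = 0.
Eigenvalues λ = -4 ± i (complex conjugate pair).
For λ=-4+i: an eigenvector is (2,1) - i(1,1) = (2 - i, 1 - i).
A real fundamental pair from Re and Im of e^((-4+i)t)v: X_1 = e^(-4t)(cos(t)·(2,1) + sin(t)·(1,1)), X_2 = e^(-4t)(sin(t)·(2,1) - cos(t)·(1,1)).
General solution: c_1X_1 + c_2X_2.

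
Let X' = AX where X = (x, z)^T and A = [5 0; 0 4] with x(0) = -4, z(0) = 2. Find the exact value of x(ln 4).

-4096

A = [[5,0],[0,4]]; eigenvalues λ = 4, 5.
Eigenvectors: (0,-1) for λ=4, (1,0) for λ=5.
From the initial condition, c_1 = -2, c_2 = -4.
x(ln 4) = (-2)(4^4)(0) + (-4)(4^5)(1) = -4096.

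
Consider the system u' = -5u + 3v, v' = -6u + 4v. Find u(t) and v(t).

u(t) = -K_1e^(-2t) - K_2e^(t), v(t) = -K_1e^(-2t) - 2K_2e^(t)

Coefficient matrix A = [[-5, 3], [-6, 4]].
Characteristic polynomial det(A - λI) = λ^2 + λ - 2 = 0.
Eigenvalues λ = -2, 1.
For λ=-2: (A-λI) row 1 is [-3, 3], so an eigenvector is (-1, -1).
For λ=1: (A-λI) row 1 is [-6, 3], so an eigenvector is (-1, -2).
General solution: K_1e^(-2t)(-1,-1) + K_2e^(t)(-1,-2).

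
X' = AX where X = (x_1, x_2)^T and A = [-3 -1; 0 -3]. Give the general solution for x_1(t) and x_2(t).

x_1(t) = c_1e^(-3t) + c_2te^(-3t) - 2c_2e^(-3t), x_2(t) = -c_2e^(-3t)

Coefficient matrix A = [[-3, -1], [0, -3]].
Characteristic polynomial det(A - λI) = λ^2 + 6λ + 9 = 0.
Single eigenvalue λ = -3 with algebraic multiplicity 2.
Eigenvector v = (1,0); generalized eigenvector w with (A-λI)w=v is (-2,-1).
General solution: e^(-3t)[c_1·v + c_2·(t·v + w)].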